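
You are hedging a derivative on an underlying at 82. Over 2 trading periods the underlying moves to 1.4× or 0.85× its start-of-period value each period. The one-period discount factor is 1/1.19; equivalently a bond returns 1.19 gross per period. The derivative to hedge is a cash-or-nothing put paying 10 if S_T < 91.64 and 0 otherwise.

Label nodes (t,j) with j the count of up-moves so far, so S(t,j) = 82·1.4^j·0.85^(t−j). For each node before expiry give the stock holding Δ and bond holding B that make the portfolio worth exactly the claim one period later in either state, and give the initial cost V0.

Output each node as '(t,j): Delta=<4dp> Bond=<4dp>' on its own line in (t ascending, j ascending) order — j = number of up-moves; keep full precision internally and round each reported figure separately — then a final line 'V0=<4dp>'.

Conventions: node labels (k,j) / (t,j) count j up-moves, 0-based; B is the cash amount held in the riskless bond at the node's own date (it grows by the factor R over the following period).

(0,0): Delta=-0.0711 Bond=6.8632
(1,0): Delta=-0.2609 Bond=21.3904
(1,1): Delta=0.0000 Bond=0.0000
V0=1.0295

Risk-neutral probability p* = (R−d)/(u−d) = (1.19−0.85)/(1.4−0.85) = 0.6182.
Payoffs at expiry: V(2,0)=10.0000, V(2,1)=0.0000, V(2,2)=0.0000
(1,0): S=69.7000. Δ = (V_up−V_dn)/(S_up−S_dn) = (0.0000−10.0000)/(97.5800−59.2450) = -0.2609. V = [p*·0.0000 + (1−p*)·10.0000]/1.19 = 3.2086. B = V − Δ·S = 21.3904.
(1,1): S=114.8000. Δ = (V_up−V_dn)/(S_up−S_dn) = (0.0000−0.0000)/(160.7200−97.5800) = 0.0000. V = [p*·0.0000 + (1−p*)·0.0000]/1.19 = 0.0000. B = V − Δ·S = 0.0000.
(0,0): S=82.0000. Δ = (V_up−V_dn)/(S_up−S_dn) = (0.0000−3.2086)/(114.8000−69.7000) = -0.0711. V = [p*·0.0000 + (1−p*)·3.2086]/1.19 = 1.0295. B = V − Δ·S = 6.8632.
Sanity check at the root: Δ(0,0)·S0 + B(0,0) reproduces V0 = 1.0295.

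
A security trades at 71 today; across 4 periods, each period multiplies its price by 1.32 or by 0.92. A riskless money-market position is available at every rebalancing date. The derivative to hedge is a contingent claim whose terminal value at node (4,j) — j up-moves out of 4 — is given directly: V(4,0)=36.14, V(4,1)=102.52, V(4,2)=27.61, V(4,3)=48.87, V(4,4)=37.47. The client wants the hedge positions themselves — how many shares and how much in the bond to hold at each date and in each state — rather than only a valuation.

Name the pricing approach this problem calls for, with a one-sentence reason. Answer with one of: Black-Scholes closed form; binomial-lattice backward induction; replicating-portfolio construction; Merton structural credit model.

framework: replicating-portfolio construction

Key observation: the task asks for the hedge itself — share and bond holdings at every node of the 4-period tree on spot 71 with factors 1.32/0.92 — which is exactly what the replicating-portfolio construction produces.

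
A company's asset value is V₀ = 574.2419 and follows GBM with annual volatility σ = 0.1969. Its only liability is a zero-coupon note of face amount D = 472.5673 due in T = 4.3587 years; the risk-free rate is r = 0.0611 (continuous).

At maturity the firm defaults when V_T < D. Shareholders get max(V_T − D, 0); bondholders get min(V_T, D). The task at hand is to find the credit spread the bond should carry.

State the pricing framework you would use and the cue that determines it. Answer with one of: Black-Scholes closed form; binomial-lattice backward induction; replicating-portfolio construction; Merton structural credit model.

Key observation: the asked-for credit quantity lives on the firm's capital structure — asset value, asset volatility, debt face 472.5673 — which is the structural model's domain.

framework: Merton structural credit model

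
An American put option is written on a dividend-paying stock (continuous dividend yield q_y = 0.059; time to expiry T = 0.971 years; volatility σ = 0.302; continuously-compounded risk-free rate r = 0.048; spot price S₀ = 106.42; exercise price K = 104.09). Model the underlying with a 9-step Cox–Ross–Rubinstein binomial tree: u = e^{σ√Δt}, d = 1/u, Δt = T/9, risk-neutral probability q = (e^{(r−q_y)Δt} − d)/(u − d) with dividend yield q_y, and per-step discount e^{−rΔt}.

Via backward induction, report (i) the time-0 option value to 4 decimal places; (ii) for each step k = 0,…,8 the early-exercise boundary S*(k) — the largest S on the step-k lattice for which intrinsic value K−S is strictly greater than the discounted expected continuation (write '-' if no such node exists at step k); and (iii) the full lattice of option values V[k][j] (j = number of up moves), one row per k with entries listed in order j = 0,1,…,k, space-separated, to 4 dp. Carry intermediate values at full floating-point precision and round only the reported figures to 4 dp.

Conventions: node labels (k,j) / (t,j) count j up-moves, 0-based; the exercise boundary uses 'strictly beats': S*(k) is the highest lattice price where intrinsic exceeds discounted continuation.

price = 11.6034
boundary = - - - - - 64.8069 71.5652 79.0282 71.5652
tree:
11.6034
15.6788 7.1222
20.6426 10.2380 3.6769
26.4070 14.3512 5.6991 1.4304
32.7405 19.5357 8.6460 2.4290 0.3168
39.2831 25.7028 12.7765 4.0699 0.6000 0.0000
45.4031 32.5248 18.2711 6.7033 1.1364 0.0000 0.0000
50.9452 39.2831 25.0618 10.7927 2.1522 0.0000 0.0000 0.0000
55.9640 45.4031 32.5248 16.8366 4.0761 0.0000 0.0000 0.0000 0.0000
60.5087 50.9452 39.2831 25.0618 7.7198 0.0000 0.0000 0.0000 0.0000 0.0000

Δt=0.10789, u=1.10428, d=0.90556, q=0.46925, disc=e^(-rΔt)=0.99483
k=9 terminal: V=max(K-S,0) → 60.5087 50.9452 39.2831 25.0618 7.7198 0.0000 0.0000 0.0000 0.0000 0.0000
k=8: j=0 S=48.1260 intr=55.9640 cont=55.7317 V=55.9640[EX]; j=1 S=58.6869 intr=45.4031 cont=45.2379 V=45.4031[EX]; j=2 S=71.5652 intr=32.5248 cont=32.4413 V=32.5248[EX]; j=3 S=87.2695 intr=16.8205 cont=16.8366 V=16.8366[hold]; j=4 S=106.4200 intr=0.0000 cont=4.0761 V=4.0761[hold]; j=5 S=129.7729 intr=0.0000 cont=0.0000 V=0.0000[hold]; j=6 S=158.2504 intr=0.0000 cont=0.0000 V=0.0000[hold]; j=7 S=192.9770 intr=0.0000 cont=0.0000 V=0.0000[hold]; j=8 S=235.3241 intr=0.0000 cont=0.0000 V=0.0000[hold]  S*(8)=71.5652
k=7: j=0 S=53.1448 intr=50.9452 cont=50.7448 V=50.9452[EX]; j=1 S=64.8069 intr=39.2831 cont=39.1567 V=39.2831[EX]; j=2 S=79.0282 intr=25.0618 cont=25.0331 V=25.0618[EX]; j=3 S=96.3702 intr=7.7198 cont=10.7927 V=10.7927[hold]; j=4 S=117.5178 intr=0.0000 cont=2.1522 V=2.1522[hold]; j=5 S=143.3060 intr=0.0000 cont=0.0000 V=0.0000[hold]; j=6 S=174.7532 intr=0.0000 cont=0.0000 V=0.0000[hold]; j=7 S=213.1012 intr=0.0000 cont=0.0000 V=0.0000[hold]  S*(7)=79.0282
k=6: j=0 S=58.6869 intr=45.4031 cont=45.2379 V=45.4031[EX]; j=1 S=71.5652 intr=32.5248 cont=32.4413 V=32.5248[EX]; j=2 S=87.2695 intr=16.8205 cont=18.2711 V=18.2711[hold]; j=3 S=106.4200 intr=0.0000 cont=6.7033 V=6.7033[hold]; j=4 S=129.7729 intr=0.0000 cont=1.1364 V=1.1364[hold]; j=5 S=158.2504 intr=0.0000 cont=0.0000 V=0.0000[hold]; j=6 S=192.9770 intr=0.0000 cont=0.0000 V=0.0000[hold]  S*(6)=71.5652
k=5: j=0 S=64.8069 intr=39.2831 cont=39.1567 V=39.2831[EX]; j=1 S=79.0282 intr=25.0618 cont=25.7028 V=25.7028[hold]; j=2 S=96.3702 intr=7.7198 cont=12.7765 V=12.7765[hold]; j=3 S=117.5178 intr=0.0000 cont=4.0699 V=4.0699[hold]; j=4 S=143.3060 intr=0.0000 cont=0.6000 V=0.6000[hold]; j=5 S=174.7532 intr=0.0000 cont=0.0000 V=0.0000[hold]  S*(5)=64.8069
k=4: j=0 S=71.5652 intr=32.5248 cont=32.7405 V=32.7405[hold]; j=1 S=87.2695 intr=16.8205 cont=19.5357 V=19.5357[hold]; j=2 S=106.4200 intr=0.0000 cont=8.6460 V=8.6460[hold]; j=3 S=129.7729 intr=0.0000 cont=2.4290 V=2.4290[hold]; j=4 S=158.2504 intr=0.0000 cont=0.3168 V=0.3168[hold]  S*(4)=-
k=3: j=0 S=79.0282 intr=25.0618 cont=26.4070 V=26.4070[hold]; j=1 S=96.3702 intr=7.7198 cont=14.3512 V=14.3512[hold]; j=2 S=117.5178 intr=0.0000 cont=5.6991 V=5.6991[hold]; j=3 S=143.3060 intr=0.0000 cont=1.4304 V=1.4304[hold]  S*(3)=-
k=2: j=0 S=87.2695 intr=16.8205 cont=20.6426 V=20.6426[hold]; j=1 S=106.4200 intr=0.0000 cont=10.2380 V=10.2380[hold]; j=2 S=129.7729 intr=0.0000 cont=3.6769 V=3.6769[hold]  S*(2)=-
k=1: j=0 S=96.3702 intr=7.7198 cont=15.6788 V=15.6788[hold]; j=1 S=117.5178 intr=0.0000 cont=7.1222 V=7.1222[hold]  S*(1)=-
k=0: j=0 S=106.4200 intr=0.0000 cont=11.6034 V=11.6034[hold]  S*(0)=-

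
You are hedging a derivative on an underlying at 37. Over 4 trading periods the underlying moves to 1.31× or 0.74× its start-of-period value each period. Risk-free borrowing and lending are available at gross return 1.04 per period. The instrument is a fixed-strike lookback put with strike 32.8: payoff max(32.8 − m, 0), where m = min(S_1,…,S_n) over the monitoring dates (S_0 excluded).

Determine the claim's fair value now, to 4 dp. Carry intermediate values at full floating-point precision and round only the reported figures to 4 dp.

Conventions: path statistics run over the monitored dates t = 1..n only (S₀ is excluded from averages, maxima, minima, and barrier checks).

price = 5.6122

Set p* = 0.5263 (from d < R < u); the path-dependent value is the discounted p*-expectation over all price paths.
Enumerate all 2^4 = 16 price paths (U = up ×1.31, D = down ×0.74); each path with k up-moves has probability p*^k·(1−p*)^(4−k).
DDDD: m=11.0950, payoff=21.7050, prob=0.050345
UDDD: m=19.6412, payoff=13.1588, prob=0.055939
DUDD: m=19.6412, payoff=13.1588, prob=0.055939
UUDD: m=34.7702, payoff=0.0000, prob=0.062154
DDUD: m=19.6412, payoff=13.1588, prob=0.055939
UDUD: m=34.7702, payoff=0.0000, prob=0.062154
DUUD: m=27.3800, payoff=5.4200, prob=0.062154
UUUD: m=48.4700, payoff=0.0000, prob=0.069060
DDDU: m=14.9933, payoff=17.8067, prob=0.055939
UDDU: m=26.5422, payoff=6.2578, prob=0.062154
DUDU: m=26.5422, payoff=6.2578, prob=0.062154
UUDU: m=46.9868, payoff=0.0000, prob=0.069060
DDUU: m=20.2612, payoff=12.5388, prob=0.062154
UDUU: m=35.8678, payoff=0.0000, prob=0.069060
DUUU: m=27.3800, payoff=5.4200, prob=0.069060
UUUU: m=48.4700, payoff=0.0000, prob=0.076734
Price = Σ prob·payoff / R^4 = 6.565504 / 1.169859 = 5.6122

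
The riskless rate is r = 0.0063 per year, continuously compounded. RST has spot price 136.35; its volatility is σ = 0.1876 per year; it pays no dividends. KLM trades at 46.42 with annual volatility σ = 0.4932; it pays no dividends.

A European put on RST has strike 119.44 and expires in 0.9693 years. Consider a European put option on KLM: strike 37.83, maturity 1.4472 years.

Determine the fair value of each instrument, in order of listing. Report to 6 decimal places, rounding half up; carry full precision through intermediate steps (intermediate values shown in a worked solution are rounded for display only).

[RST put K=119.44]
σ√T = 0.1876·√0.9693 = 0.184698
d₁ = (ln(S/K) + (r+σ²/2)T) / (σ√T) = (ln(136.35/119.44) + (0.0063+0.1876²/2)·0.9693) / 0.184698 = (0.132411 + 0.023163) / 0.184698 = 0.842317
d₂ = d₁ − σ√T = 0.842317 − 0.184698 = 0.657619
e^{−rT} = 0.993912
N(−d₁) = 0.199805,  N(−d₂) = 0.255391
price = K·e^{−rT}·N(−d₂) − S·N(−d₁) = 30.318242 − 27.243443 = 3.074800
[KLM put K=37.83]
σ√T = 0.4932·√1.4472 = 0.593318
d₁ = (ln(S/K) + (r+σ²/2)T) / (σ√T) = (ln(46.42/37.83) + (0.0063+0.4932²/2)·1.4472) / 0.593318 = (0.204628 + 0.185130) / 0.593318 = 0.656913
d₂ = d₁ − σ√T = 0.656913 − 0.593318 = 0.063596
e^{−rT} = 0.990924
N(−d₁) = 0.255618,  N(−d₂) = 0.474646
price = K·e^{−rT}·N(−d₂) − S·N(−d₁) = 17.792898 − 11.865804 = 5.927094

price(RST put K=119.44) = 3.074800
price(KLM put K=37.83) = 5.927094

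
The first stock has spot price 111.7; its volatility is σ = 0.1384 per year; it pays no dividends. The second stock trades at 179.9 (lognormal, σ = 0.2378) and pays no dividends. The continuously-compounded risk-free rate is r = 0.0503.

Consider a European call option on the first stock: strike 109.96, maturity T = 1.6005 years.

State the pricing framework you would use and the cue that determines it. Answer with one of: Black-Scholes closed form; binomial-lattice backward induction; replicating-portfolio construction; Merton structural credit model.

framework: Black-Scholes closed form

Key observation: a European-exercise option on the first stock struck at 109.96 — a GBM underlying with constant parameters — admits an analytic price: the data contain no early exercise, no discrete tree, no debt structure.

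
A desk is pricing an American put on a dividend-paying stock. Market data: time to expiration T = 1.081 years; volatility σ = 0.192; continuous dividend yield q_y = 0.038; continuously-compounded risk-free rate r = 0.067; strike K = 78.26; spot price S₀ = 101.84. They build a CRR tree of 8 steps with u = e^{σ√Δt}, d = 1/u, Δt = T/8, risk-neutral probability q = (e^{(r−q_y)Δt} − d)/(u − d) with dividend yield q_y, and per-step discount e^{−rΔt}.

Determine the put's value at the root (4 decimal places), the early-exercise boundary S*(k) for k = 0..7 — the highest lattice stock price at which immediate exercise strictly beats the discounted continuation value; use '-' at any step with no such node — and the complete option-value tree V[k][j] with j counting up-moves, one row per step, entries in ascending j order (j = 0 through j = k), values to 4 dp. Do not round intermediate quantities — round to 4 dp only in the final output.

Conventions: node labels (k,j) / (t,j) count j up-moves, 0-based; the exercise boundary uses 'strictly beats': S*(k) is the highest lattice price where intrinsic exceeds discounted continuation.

price = 0.5206
boundary = - - - - - - 66.6820 71.5583
tree:
0.5206
0.9205 0.1460
1.6039 0.2807 0.0192
2.7447 0.5370 0.0396 0.0000
4.5904 1.0214 0.0816 0.0000 0.0000
7.4472 1.9291 0.1680 0.0000 0.0000 0.0000
11.5780 3.6136 0.3461 0.0000 0.0000 0.0000 0.0000
16.1220 6.7017 0.7130 0.0000 0.0000 0.0000 0.0000 0.0000
20.3564 11.5780 1.4687 0.0000 0.0000 0.0000 0.0000 0.0000 0.0000

Δt=0.13512  u=1.07313  d=0.93186  q=0.51016  discount=0.99099
step 8 (expiry): payoffs max(K−S,0) = 20.3564 11.5780 1.4687 0.0000 0.0000 0.0000 0.0000 0.0000 0.0000
step 7: (k=7,j=0): S=62.1380, K−S=16.1220, hold=15.7350 ⇒ V=16.1220 exercise | (k=7,j=1): S=71.5583, K−S=6.7017, hold=6.3628 ⇒ V=6.7017 exercise | (k=7,j=2): S=82.4069, K−S=0.0000, hold=0.7130 ⇒ V=0.7130 continue | (k=7,j=3): S=94.9001, K−S=0.0000, hold=0.0000 ⇒ V=0.0000 continue | (k=7,j=4): S=109.2874, K−S=0.0000, hold=0.0000 ⇒ V=0.0000 continue | (k=7,j=5): S=125.8558, K−S=0.0000, hold=0.0000 ⇒ V=0.0000 continue | (k=7,j=6): S=144.9361, K−S=0.0000, hold=0.0000 ⇒ V=0.0000 continue | (k=7,j=7): S=166.9090, K−S=0.0000, hold=0.0000 ⇒ V=0.0000 continue  boundary S*=71.5583
step 6: (k=6,j=0): S=66.6820, K−S=11.5780, hold=11.2142 ⇒ V=11.5780 exercise | (k=6,j=1): S=76.7913, K−S=1.4687, hold=3.6136 ⇒ V=3.6136 continue | (k=6,j=2): S=88.4332, K−S=0.0000, hold=0.3461 ⇒ V=0.3461 continue | (k=6,j=3): S=101.8400, K−S=0.0000, hold=0.0000 ⇒ V=0.0000 continue | (k=6,j=4): S=117.2794, K−S=0.0000, hold=0.0000 ⇒ V=0.0000 continue | (k=6,j=5): S=135.0594, K−S=0.0000, hold=0.0000 ⇒ V=0.0000 continue | (k=6,j=6): S=155.5350, K−S=0.0000, hold=0.0000 ⇒ V=0.0000 continue  boundary S*=66.6820
step 5: (k=5,j=0): S=71.5583, K−S=6.7017, hold=7.4472 ⇒ V=7.4472 continue | (k=5,j=1): S=82.4069, K−S=0.0000, hold=1.9291 ⇒ V=1.9291 continue | (k=5,j=2): S=94.9001, K−S=0.0000, hold=0.1680 ⇒ V=0.1680 continue | (k=5,j=3): S=109.2874, K−S=0.0000, hold=0.0000 ⇒ V=0.0000 continue | (k=5,j=4): S=125.8558, K−S=0.0000, hold=0.0000 ⇒ V=0.0000 continue | (k=5,j=5): S=144.9361, K−S=0.0000, hold=0.0000 ⇒ V=0.0000 continue  boundary S*=-
step 4: (k=4,j=0): S=76.7913, K−S=1.4687, hold=4.5904 ⇒ V=4.5904 continue | (k=4,j=1): S=88.4332, K−S=0.0000, hold=1.0214 ⇒ V=1.0214 continue | (k=4,j=2): S=101.8400, K−S=0.0000, hold=0.0816 ⇒ V=0.0816 continue | (k=4,j=3): S=117.2794, K−S=0.0000, hold=0.0000 ⇒ V=0.0000 continue | (k=4,j=4): S=135.0594, K−S=0.0000, hold=0.0000 ⇒ V=0.0000 continue  boundary S*=-
step 3: (k=3,j=0): S=82.4069, K−S=0.0000, hold=2.7447 ⇒ V=2.7447 continue | (k=3,j=1): S=94.9001, K−S=0.0000, hold=0.5370 ⇒ V=0.5370 continue | (k=3,j=2): S=109.2874, K−S=0.0000, hold=0.0396 ⇒ V=0.0396 continue | (k=3,j=3): S=125.8558, K−S=0.0000, hold=0.0000 ⇒ V=0.0000 continue  boundary S*=-
step 2: (k=2,j=0): S=88.4332, K−S=0.0000, hold=1.6039 ⇒ V=1.6039 continue | (k=2,j=1): S=101.8400, K−S=0.0000, hold=0.2807 ⇒ V=0.2807 continue | (k=2,j=2): S=117.2794, K−S=0.0000, hold=0.0192 ⇒ V=0.0192 continue  boundary S*=-
step 1: (k=1,j=0): S=94.9001, K−S=0.0000, hold=0.9205 ⇒ V=0.9205 continue | (k=1,j=1): S=109.2874, K−S=0.0000, hold=0.1460 ⇒ V=0.1460 continue  boundary S*=-
step 0: (k=0,j=0): S=101.8400, K−S=0.0000, hold=0.5206 ⇒ V=0.5206 continue  boundary S*=-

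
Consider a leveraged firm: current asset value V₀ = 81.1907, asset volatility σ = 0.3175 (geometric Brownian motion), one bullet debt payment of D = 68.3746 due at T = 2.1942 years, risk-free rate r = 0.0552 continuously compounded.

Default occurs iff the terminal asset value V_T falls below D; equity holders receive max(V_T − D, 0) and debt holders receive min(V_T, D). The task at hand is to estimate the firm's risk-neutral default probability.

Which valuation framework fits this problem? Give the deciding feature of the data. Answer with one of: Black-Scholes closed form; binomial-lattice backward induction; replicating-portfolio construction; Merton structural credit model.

Key observation: the asked-for credit quantity lives on the firm's capital structure — asset value, asset volatility, debt face 68.3746 — which is the structural model's domain.

framework: Merton structural credit model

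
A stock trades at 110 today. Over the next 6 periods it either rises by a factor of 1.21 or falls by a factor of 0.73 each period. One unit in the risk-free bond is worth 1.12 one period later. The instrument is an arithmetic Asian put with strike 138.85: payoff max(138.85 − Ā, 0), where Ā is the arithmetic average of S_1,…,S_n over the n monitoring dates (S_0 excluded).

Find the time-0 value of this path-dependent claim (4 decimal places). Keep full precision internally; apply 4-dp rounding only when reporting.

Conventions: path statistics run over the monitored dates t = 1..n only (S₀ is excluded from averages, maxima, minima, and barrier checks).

price = 4.5055

Risk-neutral up-probability p* = (R−d)/(u−d) = (1.12−0.73)/(1.21−0.73) = 0.8125; the claim prices as the p*-weighted sum of path payoffs discounted by R^6.
Enumerate all 2^6 = 64 price paths (U = up ×1.21, D = down ×0.73); each path with k up-moves has probability p*^k·(1−p*)^(6−k).
DDDDDD: Ā=42.0666, payoff=96.7834, prob=0.000043
UDDDDD: Ā=69.7268, payoff=69.1232, prob=0.000188
DUDDDD: Ā=60.9268, payoff=77.9232, prob=0.000188
UUDDDD: Ā=100.9883, payoff=37.8617, prob=0.000816
DDUDDD: Ā=54.5028, payoff=84.3472, prob=0.000188
UDUDDD: Ā=90.3403, payoff=48.5097, prob=0.000816
DUUDDD: Ā=81.5403, payoff=57.3097, prob=0.000816
UUUDDD: Ā=135.1558, payoff=3.6942, prob=0.003536
DDDUDD: Ā=49.8133, payoff=89.0367, prob=0.000188
UDDUDD: Ā=82.5672, payoff=56.2828, prob=0.000816
DUDUDD: Ā=73.7672, payoff=65.0828, prob=0.000816
UUDUDD: Ā=122.2717, payoff=16.5783, prob=0.003536
DDUUDD: Ā=67.3432, payoff=71.5068, prob=0.000816
UDUUDD: Ā=111.6237, payoff=27.2263, prob=0.003536
DUUUDD: Ā=102.8237, payoff=36.0263, prob=0.003536
UUUUDD: Ā=170.4338, payoff=0.0000, prob=0.015321
DDDDUD: Ā=46.3899, payoff=92.4601, prob=0.000188
UDDDUD: Ā=76.8929, payoff=61.9571, prob=0.000816
DUDDUD: Ā=68.0929, payoff=70.7571, prob=0.000816
UUDDUD: Ā=112.8663, payoff=25.9837, prob=0.003536
DDUDUD: Ā=61.6689, payoff=77.1811, prob=0.000816
UDUDUD: Ā=102.2183, payoff=36.6317, prob=0.003536
DUUDUD: Ā=93.4183, payoff=45.4317, prob=0.003536
UUUDUD: Ā=154.8440, payoff=0.0000, prob=0.015321
DDDUUD: Ā=56.9794, payoff=81.8706, prob=0.000816
UDDUUD: Ā=94.4453, payoff=44.4047, prob=0.003536
DUDUUD: Ā=85.6453, payoff=53.2047, prob=0.003536
UUDUUD: Ā=141.9600, payoff=0.0000, prob=0.015321
DDUUUD: Ā=79.2213, payoff=59.6287, prob=0.003536
UDUUUD: Ā=131.3120, payoff=7.5380, prob=0.015321
DUUUUD: Ā=122.5120, payoff=16.3380, prob=0.015321
UUUUUD: Ā=203.0678, payoff=0.0000, prob=0.066392
DDDDDU: Ā=43.8909, payoff=94.9591, prob=0.000188
UDDDDU: Ā=72.7506, payoff=66.0994, prob=0.000816
DUDDDU: Ā=63.9506, payoff=74.8994, prob=0.000816
UUDDDU: Ā=106.0004, payoff=32.8496, prob=0.003536
DDUDDU: Ā=57.5266, payoff=81.3234, prob=0.000816
UDUDDU: Ā=95.3524, payoff=43.4976, prob=0.003536
DUUDDU: Ā=86.5524, payoff=52.2976, prob=0.003536
UUUDDU: Ā=143.4635, payoff=0.0000, prob=0.015321
DDDUDU: Ā=52.8371, payoff=86.0129, prob=0.000816
UDDUDU: Ā=87.5793, payoff=51.2707, prob=0.003536
DUDUDU: Ā=78.7793, payoff=60.0707, prob=0.003536
UUDUDU: Ā=130.5795, payoff=8.2705, prob=0.015321
DDUUDU: Ā=72.3553, payoff=66.4947, prob=0.003536
UDUUDU: Ā=119.9315, payoff=18.9185, prob=0.015321
DUUUDU: Ā=111.1315, payoff=27.7185, prob=0.015321
UUUUDU: Ā=184.2042, payoff=0.0000, prob=0.066392
DDDDUU: Ā=49.4138, payoff=89.4362, prob=0.000816
UDDDUU: Ā=81.9050, payoff=56.9450, prob=0.003536
DUDDUU: Ā=73.1050, payoff=65.7450, prob=0.003536
UUDDUU: Ā=121.1741, payoff=17.6759, prob=0.015321
DDUDUU: Ā=66.6810, payoff=72.1690, prob=0.003536
UDUDUU: Ā=110.5261, payoff=28.3239, prob=0.015321
DUUDUU: Ā=101.7261, payoff=37.1239, prob=0.015321
UUUDUU: Ā=168.6145, payoff=0.0000, prob=0.066392
DDDUUU: Ā=61.9915, payoff=76.8585, prob=0.003536
UDDUUU: Ā=102.7530, payoff=36.0970, prob=0.015321
DUDUUU: Ā=93.9530, payoff=44.8970, prob=0.015321
UUDUUU: Ā=155.7304, payoff=0.0000, prob=0.066392
DDUUUU: Ā=87.5290, payoff=51.3210, prob=0.015321
UDUUUU: Ā=145.0824, payoff=0.0000, prob=0.066392
DUUUUU: Ā=136.2824, payoff=2.5676, prob=0.066392
UUUUUU: Ā=225.8927, payoff=0.0000, prob=0.287700
Price = Σ prob·payoff / R^6 = 8.893002 / 1.973823 = 4.5055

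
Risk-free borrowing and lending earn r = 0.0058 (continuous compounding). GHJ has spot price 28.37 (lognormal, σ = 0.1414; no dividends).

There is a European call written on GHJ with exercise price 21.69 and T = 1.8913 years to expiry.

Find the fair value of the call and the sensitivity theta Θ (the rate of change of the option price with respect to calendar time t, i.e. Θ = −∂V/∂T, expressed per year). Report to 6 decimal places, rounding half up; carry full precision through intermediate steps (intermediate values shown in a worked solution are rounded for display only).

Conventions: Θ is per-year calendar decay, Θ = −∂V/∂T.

σ√T = 0.1414·√1.8913 = 0.194460
d₁ = (ln(S/K) + (r+σ²/2)T) / (σ√T) = (ln(28.37/21.69) + (0.0058+0.1414²/2)·1.8913) / 0.194460 = (0.268481 + 0.029877) / 0.194460 = 1.534291
d₂ = d₁ − σ√T = 1.534291 − 0.194460 = 1.339831
e^{−rT} = 0.989090
N(d₁) = 0.937521,  N(d₂) = 0.909850
Call price V = S·N(d₁) − K·e^{−rT}·N(d₂) = 26.597469 − 19.519347 = 7.078122
φ(d₁) = (1/√(2π))·e^{−d₁²/2} = 0.122952
Θ = −S·φ(d₁)·σ/(2√T) − r·K·e^{−rT}·N(d₂) = −0.179322 − 0.113212 = -0.292534

price = 7.078122
Θ = -0.292534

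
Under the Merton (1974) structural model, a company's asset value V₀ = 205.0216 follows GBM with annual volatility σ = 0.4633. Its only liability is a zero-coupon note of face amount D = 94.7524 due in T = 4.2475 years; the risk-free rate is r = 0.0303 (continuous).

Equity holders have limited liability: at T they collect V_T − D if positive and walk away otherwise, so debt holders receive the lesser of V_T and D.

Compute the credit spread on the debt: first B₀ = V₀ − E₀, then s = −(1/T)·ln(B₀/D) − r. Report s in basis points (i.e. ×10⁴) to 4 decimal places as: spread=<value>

Equity is a call on the firm's assets struck at D = 94.7524:
d₁ = [ln(V₀/D) + (r + σ²/2)T] / (σ√T)
   = [ln(205.0216/94.7524) + (0.0303 + 0.5·0.4633²)·4.2475] / (0.4633·√4.2475)
   = [0.771848 + 0.584556] / 0.954836 = 1.420561
d₂ = d₁ − σ√T = 1.420561 − 0.954836 = 0.465725
N(d₁) = 0.922278,  N(d₂) = 0.679294,  e^(−rT) = 0.879238
E₀ = V₀·N(d₁) − D·e^(−rT)·N(d₂)
   = 205.0216·0.922278 − 94.7524·0.879238·0.679294 = 132.494951
B₀ = V₀ − E₀ = 205.0216 − 132.494951 = 72.526649
spread = −(1/T)·ln(B₀/D) − r = −(1/4.2475)·ln(72.526649/94.7524) − 0.0303 = 0.03263422
in basis points: 0.03263422 × 10⁴ = 326.3422 bp

spread=326.3422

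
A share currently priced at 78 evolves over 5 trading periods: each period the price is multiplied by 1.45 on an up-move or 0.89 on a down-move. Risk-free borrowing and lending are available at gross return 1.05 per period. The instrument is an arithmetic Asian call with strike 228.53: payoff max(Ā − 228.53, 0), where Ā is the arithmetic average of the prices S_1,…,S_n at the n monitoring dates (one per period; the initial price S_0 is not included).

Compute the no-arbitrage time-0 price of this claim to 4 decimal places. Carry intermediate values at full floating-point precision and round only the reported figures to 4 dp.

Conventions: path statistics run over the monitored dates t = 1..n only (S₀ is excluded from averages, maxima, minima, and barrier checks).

With p* = (R−d)/(u−d) = 0.2857, sum probability × payoff across the paths and divide by R^5.
Enumerate all 2^5 = 32 price paths (U = up ×1.45, D = down ×0.89); each path with k up-moves has probability p*^k·(1−p*)^(5−k).
DDDDD: Ā=55.7372, payoff=0.0000, prob=0.185934
UDDDD: Ā=90.8078, payoff=0.0000, prob=0.074374
DUDDD: Ā=82.0718, payoff=0.0000, prob=0.074374
UUDDD: Ā=133.7125, payoff=0.0000, prob=0.029750
DDUDD: Ā=74.2968, payoff=0.0000, prob=0.074374
UDUDD: Ā=121.0453, payoff=0.0000, prob=0.029750
DUUDD: Ā=112.3093, payoff=0.0000, prob=0.029750
UUUDD: Ā=182.9758, payoff=0.0000, prob=0.011900
DDDUD: Ā=67.3770, payoff=0.0000, prob=0.074374
UDDUD: Ā=109.7715, payoff=0.0000, prob=0.029750
DUDUD: Ā=101.0355, payoff=0.0000, prob=0.029750
UUDUD: Ā=164.6083, payoff=0.0000, prob=0.011900
DDUUD: Ā=93.2604, payoff=0.0000, prob=0.029750
UDUUD: Ā=151.9411, payoff=0.0000, prob=0.011900
DUUUD: Ā=143.2051, payoff=0.0000, prob=0.011900
UUUUD: Ā=233.3118, payoff=4.7818, prob=0.004760
DDDDU: Ā=61.2184, payoff=0.0000, prob=0.074374
UDDDU: Ā=99.7378, payoff=0.0000, prob=0.029750
DUDDU: Ā=91.0018, payoff=0.0000, prob=0.029750
UUDDU: Ā=148.2613, payoff=0.0000, prob=0.011900
DDUDU: Ā=83.2267, payoff=0.0000, prob=0.029750
UDUDU: Ā=135.5941, payoff=0.0000, prob=0.011900
DUUDU: Ā=126.8581, payoff=0.0000, prob=0.011900
UUUDU: Ā=206.6790, payoff=0.0000, prob=0.004760
DDDUU: Ā=76.3070, payoff=0.0000, prob=0.029750
UDDUU: Ā=124.3203, payoff=0.0000, prob=0.011900
DUDUU: Ā=115.5843, payoff=0.0000, prob=0.011900
UUDUU: Ā=188.3115, payoff=0.0000, prob=0.004760
DDUUU: Ā=107.8093, payoff=0.0000, prob=0.011900
UDUUU: Ā=175.6443, payoff=0.0000, prob=0.004760
DUUUU: Ā=166.9083, payoff=0.0000, prob=0.004760
UUUUU: Ā=271.9293, payoff=43.3993, prob=0.001904
Price = Σ prob·payoff / R^5 = 0.105392 / 1.276282 = 0.0826

price = 0.0826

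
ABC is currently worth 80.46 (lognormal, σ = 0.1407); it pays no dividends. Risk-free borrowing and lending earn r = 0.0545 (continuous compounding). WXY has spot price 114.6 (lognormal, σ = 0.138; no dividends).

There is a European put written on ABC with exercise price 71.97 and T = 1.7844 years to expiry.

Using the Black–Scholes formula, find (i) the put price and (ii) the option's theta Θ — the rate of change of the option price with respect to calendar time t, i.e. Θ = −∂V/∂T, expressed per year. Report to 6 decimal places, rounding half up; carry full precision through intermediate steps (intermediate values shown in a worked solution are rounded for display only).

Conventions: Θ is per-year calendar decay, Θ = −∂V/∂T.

price = 0.912526
Θ = -0.267874

σ√T = 0.1407·√1.7844 = 0.187949
d₁ = (ln(S/K) + (r+σ²/2)T) / (σ√T) = (ln(80.46/71.97) + (0.0545+0.1407²/2)·1.7844) / 0.187949 = (0.111511 + 0.114912) / 0.187949 = 1.204704
d₂ = d₁ − σ√T = 1.204704 − 0.187949 = 1.016755
e^{−rT} = 0.907329
N(−d₁) = 0.114159,  N(−d₂) = 0.154635
Put price V = K·e^{−rT}·N(−d₂) − S·N(−d₁) = 10.097741 − 9.185215 = 0.912526
φ(d₁) = (1/√(2π))·e^{−d₁²/2} = 0.193091
Θ = −S·φ(d₁)·σ/(2√T) + r·K·e^{−rT}·N(−d₂) = −0.818200 + 0.550327 = -0.267874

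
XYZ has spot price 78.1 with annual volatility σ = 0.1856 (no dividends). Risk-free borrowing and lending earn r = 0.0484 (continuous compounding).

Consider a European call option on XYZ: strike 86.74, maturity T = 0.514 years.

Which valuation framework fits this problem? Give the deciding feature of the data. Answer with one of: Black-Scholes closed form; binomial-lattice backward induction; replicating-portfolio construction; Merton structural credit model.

Key observation: a European-exercise option on XYZ struck at 86.74 — a GBM underlying with constant parameters — admits an analytic price: the data contain no early exercise, no discrete tree, no debt structure.

framework: Black-Scholes closed form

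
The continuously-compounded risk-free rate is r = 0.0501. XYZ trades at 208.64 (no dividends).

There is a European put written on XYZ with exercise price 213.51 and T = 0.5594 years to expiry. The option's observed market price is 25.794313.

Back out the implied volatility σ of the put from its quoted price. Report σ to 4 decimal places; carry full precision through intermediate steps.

At σ = 0.4254 the Black–Scholes value reproduces the quote:
σ√T = 0.4254·√0.5594 = 0.318170
d₁ = (ln(S/K) + (r+σ²/2)T) / (σ√T) = (ln(208.64/213.51) + (0.0501+0.4254²/2)·0.5594) / 0.318170 = (-0.023073 + 0.078642) / 0.318170 = 0.174651
d₂ = d₁ − σ√T = 0.174651 − 0.318170 = -0.143519
e^{−rT} = 0.972363
N(−d₁) = 0.430677,  N(−d₂) = 0.557060
V = K·e^{−rT}·N(−d₂) − S·N(−d₁) = 115.650785 − 89.856472 = 25.794313 (the observed quote) — the price is monotone increasing in volatility, hence this σ is the only solution

sigma = 0.4254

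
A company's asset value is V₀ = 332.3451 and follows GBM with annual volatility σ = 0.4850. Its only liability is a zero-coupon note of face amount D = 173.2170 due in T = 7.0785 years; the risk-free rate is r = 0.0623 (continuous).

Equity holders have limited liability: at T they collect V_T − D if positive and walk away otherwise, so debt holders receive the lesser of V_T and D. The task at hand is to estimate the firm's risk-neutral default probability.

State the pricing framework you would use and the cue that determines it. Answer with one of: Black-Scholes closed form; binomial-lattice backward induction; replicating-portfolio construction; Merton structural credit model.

Key observation: the data describe a firm's assets (V₀ = 332.3451, GBM) and a single zero-coupon debt of face 173.2170, so credit quantities follow from equity-as-call in the structural model.

framework: Merton structural credit model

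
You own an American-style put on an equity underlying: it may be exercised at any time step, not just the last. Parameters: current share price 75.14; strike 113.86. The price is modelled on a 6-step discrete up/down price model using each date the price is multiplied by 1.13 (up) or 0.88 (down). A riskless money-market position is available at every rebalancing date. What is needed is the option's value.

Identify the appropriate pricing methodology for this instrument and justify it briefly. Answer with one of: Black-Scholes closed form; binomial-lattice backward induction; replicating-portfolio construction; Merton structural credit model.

framework: binomial-lattice backward induction

Key observation: the exercise right at every one of the 6 steps is what matters: each node needs max(113.86 − S, continuation), which only the stepwise tree valuation starting from spot 75.14 delivers.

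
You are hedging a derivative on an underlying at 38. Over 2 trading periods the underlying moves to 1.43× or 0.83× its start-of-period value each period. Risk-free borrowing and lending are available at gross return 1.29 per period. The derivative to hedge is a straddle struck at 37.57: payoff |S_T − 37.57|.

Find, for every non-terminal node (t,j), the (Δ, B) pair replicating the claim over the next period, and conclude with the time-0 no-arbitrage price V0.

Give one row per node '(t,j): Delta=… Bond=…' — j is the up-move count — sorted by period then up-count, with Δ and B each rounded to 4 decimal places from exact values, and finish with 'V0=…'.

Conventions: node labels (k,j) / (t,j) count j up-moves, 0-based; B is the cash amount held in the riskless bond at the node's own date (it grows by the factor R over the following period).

Arbitrage-free pricing uses the up-move probability p* = (R−d)/(u−d) = 0.7667, discounting each step at R = 1.29.
Terminal payoffs: V(2,0)=11.3918, V(2,1)=7.5322, V(2,2)=40.1362
(1,0): S=31.5400. Δ = (V_up−V_dn)/(S_up−S_dn) = (7.5322−11.3918)/(45.1022−26.1782) = -0.2040. V = [p*·7.5322 + (1−p*)·11.3918]/1.29 = 6.5370. B = V − Δ·S = 12.9697.
(1,1): S=54.3400. Δ = (V_up−V_dn)/(S_up−S_dn) = (40.1362−7.5322)/(77.7062−45.1022) = 1.0000. V = [p*·40.1362 + (1−p*)·7.5322]/1.29 = 25.2160. B = V − Δ·S = -29.1240.
(0,0): S=38.0000. Δ = (V_up−V_dn)/(S_up−S_dn) = (25.2160−6.5370)/(54.3400−31.5400) = 0.8193. V = [p*·25.2160 + (1−p*)·6.5370]/1.29 = 16.1686. B = V − Δ·S = -14.9629.
Sanity check at the root: Δ(0,0)·S0 + B(0,0) reproduces V0 = 16.1686.

(0,0): Delta=0.8193 Bond=-14.9629
(1,0): Delta=-0.2040 Bond=12.9697
(1,1): Delta=1.0000 Bond=-29.1240
V0=16.1686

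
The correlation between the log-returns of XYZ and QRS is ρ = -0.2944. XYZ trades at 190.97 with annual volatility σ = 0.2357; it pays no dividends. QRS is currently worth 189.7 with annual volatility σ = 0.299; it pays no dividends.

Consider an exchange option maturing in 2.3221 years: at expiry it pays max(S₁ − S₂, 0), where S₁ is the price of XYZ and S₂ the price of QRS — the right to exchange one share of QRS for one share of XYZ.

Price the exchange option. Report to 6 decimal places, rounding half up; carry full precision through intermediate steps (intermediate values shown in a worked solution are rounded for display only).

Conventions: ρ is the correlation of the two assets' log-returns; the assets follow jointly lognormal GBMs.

σ_eff = √(σ₁² + σ₂² − 2ρσ₁σ₂) = √(0.2357² + 0.299² − 2·-0.2944·0.2357·0.299) = 0.431799
d₁ = (ln(S₁/S₂) + (q₂ − q₁ + σ_eff²/2)T) / (σ_eff√T) = (ln(190.97/189.7) + (0.0 − 0.0 + 0.093225)·2.3221) / 0.657995 = 0.339138
d₂ = d₁ − σ_eff√T = 0.339138 − 0.657995 = -0.318857
N(d₁) = 0.632747,  N(d₂) = 0.374918
V = S₁·e^{−q₁T}·N(d₁) − S₂·e^{−q₂T}·N(d₂) = 120.835721 − 71.121856 = 49.713865
Key observation: no risk-free rate is needed — with the second asset as numeraire the exchange option is a call on the ratio S₁/S₂, and r cancels out of the value.

exchange price = 49.713865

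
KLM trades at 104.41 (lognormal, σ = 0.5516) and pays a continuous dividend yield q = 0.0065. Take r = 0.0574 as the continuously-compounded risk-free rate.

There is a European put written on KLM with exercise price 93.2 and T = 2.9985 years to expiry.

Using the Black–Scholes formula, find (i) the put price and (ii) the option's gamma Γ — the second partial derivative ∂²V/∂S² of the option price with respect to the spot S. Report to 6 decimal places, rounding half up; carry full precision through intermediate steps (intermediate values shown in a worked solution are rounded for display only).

σ√T = 0.5516·√2.9985 = 0.955160
d₁ = (ln(S/K) + (r−q+σ²/2)T) / (σ√T) = (ln(104.41/93.2) + (0.0574−0.0065+0.5516²/2)·2.9985) / 0.955160 = (0.113578 + 0.608789) / 0.955160 = 0.756278
d₂ = d₁ − σ√T = 0.756278 − 0.955160 = -0.198882
e^{−rT} = 0.841883
e^{−qT} = 0.980698
N(−d₁) = 0.224741,  N(−d₂) = 0.578822
Put price V = K·e^{−rT}·N(−d₂) − S·e^{−qT}·N(−d₁) = 45.416452 − 23.012312 = 22.404140
φ(d₁) = (1/√(2π))·e^{−d₁²/2} = 0.299717
Γ = e^{−qT}·φ(d₁) / (S·σ·√T) = 0.002947

price = 22.404140
Γ = 0.002947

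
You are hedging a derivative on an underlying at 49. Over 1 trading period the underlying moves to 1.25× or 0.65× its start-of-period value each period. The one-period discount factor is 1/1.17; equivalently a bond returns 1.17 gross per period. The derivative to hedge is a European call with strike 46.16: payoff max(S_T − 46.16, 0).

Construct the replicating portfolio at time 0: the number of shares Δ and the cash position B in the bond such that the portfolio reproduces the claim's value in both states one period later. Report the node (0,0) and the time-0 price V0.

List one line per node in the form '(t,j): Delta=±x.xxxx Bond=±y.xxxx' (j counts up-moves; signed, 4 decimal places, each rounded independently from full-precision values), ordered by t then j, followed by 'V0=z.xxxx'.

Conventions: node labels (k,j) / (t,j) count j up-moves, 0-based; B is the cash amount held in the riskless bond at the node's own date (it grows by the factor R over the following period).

(0,0): Delta=0.5133 Bond=-13.9722
V0=11.1778

Since d<R<u, set p* = (R−d)/(u−d) = 0.8667; price each node as the discounted p*-expectation of its children.
Terminal payoffs: V(1,0)=0.0000, V(1,1)=15.0900
(0,0): S=49.0000. Δ = (V_up−V_dn)/(S_up−S_dn) = (15.0900−0.0000)/(61.2500−31.8500) = 0.5133. V = [p*·15.0900 + (1−p*)·0.0000]/1.17 = 11.1778. B = V − Δ·S = -13.9722.
Check: Δ(0,0)·S0 + B(0,0) = 11.1778 = V0.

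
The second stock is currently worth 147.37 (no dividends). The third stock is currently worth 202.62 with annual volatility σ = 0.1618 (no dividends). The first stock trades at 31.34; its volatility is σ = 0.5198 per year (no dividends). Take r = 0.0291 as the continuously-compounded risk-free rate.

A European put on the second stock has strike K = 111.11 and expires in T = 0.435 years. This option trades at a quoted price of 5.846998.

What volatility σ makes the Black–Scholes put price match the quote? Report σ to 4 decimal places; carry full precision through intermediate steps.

At σ = 0.5703 the Black–Scholes value reproduces the quote:
σ√T = 0.5703·√0.435 = 0.376139
d₁ = (ln(S/K) + (r+σ²/2)T) / (σ√T) = (ln(147.37/111.11) + (0.0291+0.5703²/2)·0.435) / 0.376139 = (0.282426 + 0.083399) / 0.376139 = 0.972578
d₂ = d₁ − σ√T = 0.972578 − 0.376139 = 0.596440
e^{−rT} = 0.987421
N(−d₁) = 0.165381,  N(−d₂) = 0.275441
V = K·e^{−rT}·N(−d₂) − S·N(−d₁) = 30.219258 − 24.372261 = 5.846998 (the quoted price), and the Black–Scholes price is strictly increasing in σ, so σ is unique

sigma = 0.5703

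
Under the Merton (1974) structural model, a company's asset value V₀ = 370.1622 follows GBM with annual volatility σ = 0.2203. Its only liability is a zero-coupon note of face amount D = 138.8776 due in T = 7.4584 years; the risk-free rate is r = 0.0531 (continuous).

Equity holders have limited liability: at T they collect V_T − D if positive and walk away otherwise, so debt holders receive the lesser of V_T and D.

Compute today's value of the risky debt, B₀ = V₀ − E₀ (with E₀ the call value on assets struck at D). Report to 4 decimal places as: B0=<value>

B0=93.0524

Apply the equity-as-call identities (strike 138.8776, horizon 7.4584 years):
d₁ = [ln(V₀/D) + (r + σ²/2)T] / (σ√T)
   = [ln(370.1622/138.8776) + (0.0531 + 0.5·0.2203²)·7.4584] / (0.2203·√7.4584)
   = [0.980348 + 0.577027] / 0.601641 = 2.588546
d₂ = d₁ − σ√T = 2.588546 − 0.601641 = 1.986905
N(d₁) = 0.995181,  N(d₂) = 0.976534,  e^(−rT) = 0.672979
E₀ = V₀·N(d₁) − D·e^(−rT)·N(d₂)
   = 370.1622·0.995181 − 138.8776·0.672979·0.976534 = 277.109846
B₀ = V₀ − E₀ = 370.1622 − 277.109846 = 93.052354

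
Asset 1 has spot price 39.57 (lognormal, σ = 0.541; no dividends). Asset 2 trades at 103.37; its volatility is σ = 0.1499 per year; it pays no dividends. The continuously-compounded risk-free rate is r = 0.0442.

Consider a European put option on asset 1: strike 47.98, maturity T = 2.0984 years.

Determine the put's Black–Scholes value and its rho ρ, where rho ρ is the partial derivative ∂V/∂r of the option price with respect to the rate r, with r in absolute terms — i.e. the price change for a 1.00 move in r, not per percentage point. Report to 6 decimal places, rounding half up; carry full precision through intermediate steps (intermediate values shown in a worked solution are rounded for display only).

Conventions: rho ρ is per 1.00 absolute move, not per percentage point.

σ√T = 0.541·√2.0984 = 0.783685
d₁ = (ln(S/K) + (r+σ²/2)T) / (σ√T) = (ln(39.57/47.98) + (0.0442+0.541²/2)·2.0984) / 0.783685 = (-0.192713 + 0.399830) / 0.783685 = 0.264286
d₂ = d₁ − σ√T = 0.264286 − 0.783685 = -0.519398
e^{−rT} = 0.911422
N(−d₁) = 0.395780,  N(−d₂) = 0.698259
Put price V = K·e^{−rT}·N(−d₂) − S·N(−d₁) = 30.534864 − 15.661000 = 14.873864
ρ = −K·T·e^{−rT}·N(−d₂) = -64.074359

price = 14.873864
ρ = -64.074359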